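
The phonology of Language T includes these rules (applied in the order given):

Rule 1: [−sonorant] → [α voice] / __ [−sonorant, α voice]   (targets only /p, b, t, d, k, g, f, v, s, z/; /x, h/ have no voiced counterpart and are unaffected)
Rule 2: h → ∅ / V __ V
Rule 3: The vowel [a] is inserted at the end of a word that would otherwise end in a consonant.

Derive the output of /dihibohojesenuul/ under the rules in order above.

Rule 1 (regressive voicing assimilation): no segment meets the environment; /dihibohojesenuul/ is unchanged.
Rule 2 (intervocalic h-deletion): /h/ occurs between vowels /i/ and /i/, so it deletes. /h/ occurs between vowels /o/ and /o/, so it deletes. /dihibohojesenuul/ → diiboojesenuul.
Rule 3 (final a-epenthesis): the form ends in the consonant /l/, so [a] is inserted word-finally. /diiboojesenuul/ → diiboojesenuula.

diiboojesenuula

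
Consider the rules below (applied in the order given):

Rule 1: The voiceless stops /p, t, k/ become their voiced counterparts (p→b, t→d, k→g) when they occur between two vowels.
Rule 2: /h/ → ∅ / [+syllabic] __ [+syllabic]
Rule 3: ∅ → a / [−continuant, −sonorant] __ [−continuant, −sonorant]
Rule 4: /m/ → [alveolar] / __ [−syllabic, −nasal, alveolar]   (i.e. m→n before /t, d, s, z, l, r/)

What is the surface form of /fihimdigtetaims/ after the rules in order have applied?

Rule 1 (intervocalic voicing): /t/ is a voiceless stop between vowels /e/ and /a/, so it voices to [d]. /fihimdigtetaims/ → fihimdigtedaims.
Rule 2 (intervocalic h-deletion): /h/ occurs between vowels /i/ and /i/, so it deletes. /fihimdigtedaims/ → fiimdigtedaims.
Rule 3 (stop-cluster a-epenthesis): /g/ and /t/ form a stop–stop cluster, so [a] is inserted between them. /fiimdigtedaims/ → fiimdigatedaims.
Rule 4 (nasal place assimilation): /m/ precedes the alveolar consonant /d/, so it assimilates in place to [n]. /m/ precedes the alveolar consonant /s/, so it assimilates in place to [n]. /fiimdigatedaims/ → fiindigatedains.

fiindigatedains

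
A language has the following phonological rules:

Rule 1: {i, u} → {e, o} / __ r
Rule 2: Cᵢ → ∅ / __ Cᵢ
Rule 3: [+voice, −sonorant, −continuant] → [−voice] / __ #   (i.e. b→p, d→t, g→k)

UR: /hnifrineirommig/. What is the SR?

Rule 1 (pre-rhotic lowering): /i/ is a high vowel immediately before /r/, so it lowers to [e]. /hnifrineirommig/ → hnifrineerommig.
Rule 2 (degemination): /mm/ is a geminate; the first /m/ deletes. /hnifrineerommig/ → hnifrineeromig.
Rule 3 (final devoicing): /g/ is a voiced stop in word-final position, so it devoices to [k]. /hnifrineeromig/ → hnifrineeromik.

hnifrineeromik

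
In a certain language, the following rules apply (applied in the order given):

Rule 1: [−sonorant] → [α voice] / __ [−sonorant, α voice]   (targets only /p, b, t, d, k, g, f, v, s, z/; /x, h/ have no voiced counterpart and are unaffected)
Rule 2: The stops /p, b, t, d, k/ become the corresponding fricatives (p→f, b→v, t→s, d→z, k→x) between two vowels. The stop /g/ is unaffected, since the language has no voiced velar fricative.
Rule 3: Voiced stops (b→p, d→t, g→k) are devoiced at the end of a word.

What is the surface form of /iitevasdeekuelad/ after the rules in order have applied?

iisevazdeexuelat

Rule 1 (regressive voicing assimilation): /s/ precedes the voiced obstruent /d/, so it voices to [z] by assimilation. /iitevasdeekuelad/ → iitevazdeekuelad.
Rule 2 (intervocalic spirantization): /t/ is a stop between vowels /i/ and /e/, so it spirantizes to the fricative [s]. /k/ is a stop between vowels /e/ and /u/, so it spirantizes to the fricative [x]. /iitevazdeekuelad/ → iisevazdeexuelad.
Rule 3 (final devoicing): /d/ is a voiced stop in word-final position, so it devoices to [t]. /iisevazdeexuelad/ → iisevazdeexuelat.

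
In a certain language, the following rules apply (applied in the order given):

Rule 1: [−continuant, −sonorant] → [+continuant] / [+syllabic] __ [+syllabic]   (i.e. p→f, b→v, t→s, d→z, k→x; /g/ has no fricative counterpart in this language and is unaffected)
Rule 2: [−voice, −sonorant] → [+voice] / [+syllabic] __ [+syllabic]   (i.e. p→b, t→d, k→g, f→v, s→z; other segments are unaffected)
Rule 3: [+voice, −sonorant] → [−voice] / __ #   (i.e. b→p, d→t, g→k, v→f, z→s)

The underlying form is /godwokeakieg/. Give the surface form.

godwoxeaxiek

Rule 1 (intervocalic spirantization): /k/ is a stop between vowels /o/ and /e/, so it spirantizes to the fricative [x]. /k/ is a stop between vowels /a/ and /i/, so it spirantizes to the fricative [x]. /godwokeakieg/ → godwoxeaxieg.
Rule 2 (intervocalic voicing): no segment meets the environment; /godwoxeaxieg/ is unchanged.
Rule 3 (final devoicing): /g/ is a voiced obstruent in word-final position, so it devoices to [k]. /godwoxeaxieg/ → godwoxeaxiek.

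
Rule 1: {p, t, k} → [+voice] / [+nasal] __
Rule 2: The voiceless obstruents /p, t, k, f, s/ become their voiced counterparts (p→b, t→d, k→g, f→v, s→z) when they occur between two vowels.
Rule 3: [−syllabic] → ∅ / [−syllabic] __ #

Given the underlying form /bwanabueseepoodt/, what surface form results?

Rule 1 (post-nasal voicing): no segment meets the environment; /bwanabueseepoodt/ is unchanged.
Rule 2 (intervocalic voicing): /s/ is a voiceless obstruent between vowels /e/ and /e/, so it voices to [z]. /p/ is a voiceless obstruent between vowels /e/ and /o/, so it voices to [b]. /bwanabueseepoodt/ → bwanabuezeeboodt.
Rule 3 (final cluster simplification): /t/ is the second consonant of a word-final cluster /dt/, so it deletes. /bwanabuezeeboodt/ → bwanabuezeebood.

bwanabuezeebood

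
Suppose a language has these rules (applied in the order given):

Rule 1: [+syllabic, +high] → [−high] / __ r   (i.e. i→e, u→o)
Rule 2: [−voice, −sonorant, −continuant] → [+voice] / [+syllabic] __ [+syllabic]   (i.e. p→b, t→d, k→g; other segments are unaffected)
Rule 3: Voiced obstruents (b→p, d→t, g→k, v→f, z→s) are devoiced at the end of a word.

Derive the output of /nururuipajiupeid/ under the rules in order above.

Rule 1 (pre-rhotic lowering): /u/ is a high vowel immediately before /r/, so it lowers to [o]. /u/ is a high vowel immediately before /r/, so it lowers to [o]. /nururuipajiupeid/ → nororuipajiupeid.
Rule 2 (intervocalic voicing): /p/ is a voiceless stop between vowels /i/ and /a/, so it voices to [b]. /p/ is a voiceless stop between vowels /u/ and /e/, so it voices to [b]. /nororuipajiupeid/ → nororuibajiubeid.
Rule 3 (final devoicing): /d/ is a voiced obstruent in word-final position, so it devoices to [t]. /nororuibajiubeid/ → nororuibajiubeit.

nororuibajiubeit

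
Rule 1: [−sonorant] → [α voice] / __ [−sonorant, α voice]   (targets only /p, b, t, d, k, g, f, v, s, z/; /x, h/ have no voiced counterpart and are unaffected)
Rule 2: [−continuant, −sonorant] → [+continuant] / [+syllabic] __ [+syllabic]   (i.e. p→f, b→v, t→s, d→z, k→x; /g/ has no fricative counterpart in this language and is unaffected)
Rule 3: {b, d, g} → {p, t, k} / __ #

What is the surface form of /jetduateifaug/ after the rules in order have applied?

Rule 1 (regressive voicing assimilation): /t/ precedes the voiced obstruent /d/, so it voices to [d] by assimilation. /jetduateifaug/ → jedduateifaug.
Rule 2 (intervocalic spirantization): /t/ is a stop between vowels /a/ and /e/, so it spirantizes to the fricative [s]. /jedduateifaug/ → jedduaseifaug.
Rule 3 (final devoicing): /g/ is a voiced stop in word-final position, so it devoices to [k]. /jedduaseifaug/ → jedduaseifauk.

jedduaseifauk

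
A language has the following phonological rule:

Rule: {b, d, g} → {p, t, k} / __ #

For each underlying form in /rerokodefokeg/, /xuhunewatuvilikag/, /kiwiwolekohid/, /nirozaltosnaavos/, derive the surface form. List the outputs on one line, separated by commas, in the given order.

/rerokodefokeg/: /g/ is a voiced stop in word-final position, so it devoices to [k]. → [rerokodefokek].
/xuhunewatuvilikag/: /g/ is a voiced stop in word-final position, so it devoices to [k]. → [xuhunewatuvilikak].
/kiwiwolekohid/: /d/ is a voiced stop in word-final position, so it devoices to [t]. → [kiwiwolekohit].
/nirozaltosnaavos/: the rule's environment is not met; surfaces unchanged as [nirozaltosnaavos].

rerokodefokek, xuhunewatuvilikak, kiwiwolekohit, nirozaltosnaavos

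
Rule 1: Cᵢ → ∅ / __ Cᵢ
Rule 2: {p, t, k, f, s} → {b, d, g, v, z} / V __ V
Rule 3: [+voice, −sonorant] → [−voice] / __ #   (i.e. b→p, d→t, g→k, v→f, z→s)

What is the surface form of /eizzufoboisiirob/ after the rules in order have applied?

Rule 1 (degemination): /zz/ is a geminate; the first /z/ deletes. /eizzufoboisiirob/ → eizufoboisiirob.
Rule 2 (intervocalic voicing): /f/ is a voiceless obstruent between vowels /u/ and /o/, so it voices to [v]. /s/ is a voiceless obstruent between vowels /i/ and /i/, so it voices to [z]. /eizufoboisiirob/ → eizuvoboiziirob.
Rule 3 (final devoicing): /b/ is a voiced obstruent in word-final position, so it devoices to [p]. /eizuvoboiziirob/ → eizuvoboiziirop.

eizuvoboiziirop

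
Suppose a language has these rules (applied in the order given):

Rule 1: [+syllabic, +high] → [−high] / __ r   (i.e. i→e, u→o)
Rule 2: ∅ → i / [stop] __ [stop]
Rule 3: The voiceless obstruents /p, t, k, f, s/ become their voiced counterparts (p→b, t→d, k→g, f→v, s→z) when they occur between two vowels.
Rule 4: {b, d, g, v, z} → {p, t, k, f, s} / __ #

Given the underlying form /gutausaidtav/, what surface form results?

Rule 1 (pre-rhotic lowering): no segment meets the environment; /gutausaidtav/ is unchanged.
Rule 2 (stop-cluster i-epenthesis): /d/ and /t/ form a stop–stop cluster, so [i] is inserted between them. /gutausaidtav/ → gutausaiditav.
Rule 3 (intervocalic voicing): /t/ is a voiceless obstruent between vowels /u/ and /a/, so it voices to [d]. /s/ is a voiceless obstruent between vowels /u/ and /a/, so it voices to [z]. /t/ is a voiceless obstruent between vowels /i/ and /a/, so it voices to [d]. /gutausaiditav/ → gudauzaididav.
Rule 4 (final devoicing): /v/ is a voiced obstruent in word-final position, so it devoices to [f]. /gudauzaididav/ → gudauzaididaf.

gudauzaididaf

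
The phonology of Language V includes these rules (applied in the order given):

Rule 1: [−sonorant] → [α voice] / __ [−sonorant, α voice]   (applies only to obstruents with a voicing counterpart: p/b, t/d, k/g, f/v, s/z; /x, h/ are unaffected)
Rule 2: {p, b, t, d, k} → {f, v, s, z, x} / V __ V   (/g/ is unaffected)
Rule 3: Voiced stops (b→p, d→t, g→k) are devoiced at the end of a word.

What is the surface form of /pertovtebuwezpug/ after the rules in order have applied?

Rule 1 (regressive voicing assimilation): /v/ precedes the voiceless obstruent /t/, so it devoices to [f] by assimilation. /z/ precedes the voiceless obstruent /p/, so it devoices to [s] by assimilation. /pertovtebuwezpug/ → pertoftebuwespug.
Rule 2 (intervocalic spirantization): /b/ is a stop between vowels /e/ and /u/, so it spirantizes to the fricative [v]. /pertoftebuwespug/ → pertoftevuwespug.
Rule 3 (final devoicing): /g/ is a voiced stop in word-final position, so it devoices to [k]. /pertoftevuwespug/ → pertoftevuwespuk.

pertoftevuwespuk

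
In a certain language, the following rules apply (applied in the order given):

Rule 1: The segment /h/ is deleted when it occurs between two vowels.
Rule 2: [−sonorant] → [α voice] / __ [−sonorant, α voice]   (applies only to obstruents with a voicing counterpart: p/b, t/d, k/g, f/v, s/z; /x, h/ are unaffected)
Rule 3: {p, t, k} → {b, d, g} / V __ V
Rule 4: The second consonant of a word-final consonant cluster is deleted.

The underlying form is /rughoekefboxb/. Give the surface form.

rukhoegevbox

Rule 1 (intervocalic h-deletion): no segment meets the environment; /rughoekefboxb/ is unchanged.
Rule 2 (regressive voicing assimilation): /g/ precedes the voiceless obstruent /h/, so it devoices to [k] by assimilation. /f/ precedes the voiced obstruent /b/, so it voices to [v] by assimilation. /rughoekefboxb/ → rukhoekevboxb.
Rule 3 (intervocalic voicing): /k/ is a voiceless stop between vowels /e/ and /e/, so it voices to [g]. /rukhoekevboxb/ → rukhoegevboxb.
Rule 4 (final cluster simplification): /b/ is the second consonant of a word-final cluster /xb/, so it deletes. /rukhoegevboxb/ → rukhoegevbox.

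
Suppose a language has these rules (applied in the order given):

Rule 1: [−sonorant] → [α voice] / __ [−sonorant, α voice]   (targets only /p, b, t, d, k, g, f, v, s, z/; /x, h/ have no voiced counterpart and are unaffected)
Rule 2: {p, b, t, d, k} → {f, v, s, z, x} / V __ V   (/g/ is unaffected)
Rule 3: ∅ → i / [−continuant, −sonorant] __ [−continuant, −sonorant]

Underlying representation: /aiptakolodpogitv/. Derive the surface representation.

aipitaxolotipogidv

Rule 1 (regressive voicing assimilation): /d/ precedes the voiceless obstruent /p/, so it devoices to [t] by assimilation. /t/ precedes the voiced obstruent /v/, so it voices to [d] by assimilation. /aiptakolodpogitv/ → aiptakolotpogidv.
Rule 2 (intervocalic spirantization): /k/ is a stop between vowels /a/ and /o/, so it spirantizes to the fricative [x]. /aiptakolotpogidv/ → aiptaxolotpogidv.
Rule 3 (stop-cluster i-epenthesis): /p/ and /t/ form a stop–stop cluster, so [i] is inserted between them. /t/ and /p/ form a stop–stop cluster, so [i] is inserted between them. /aiptaxolotpogidv/ → aipitaxolotipogidv.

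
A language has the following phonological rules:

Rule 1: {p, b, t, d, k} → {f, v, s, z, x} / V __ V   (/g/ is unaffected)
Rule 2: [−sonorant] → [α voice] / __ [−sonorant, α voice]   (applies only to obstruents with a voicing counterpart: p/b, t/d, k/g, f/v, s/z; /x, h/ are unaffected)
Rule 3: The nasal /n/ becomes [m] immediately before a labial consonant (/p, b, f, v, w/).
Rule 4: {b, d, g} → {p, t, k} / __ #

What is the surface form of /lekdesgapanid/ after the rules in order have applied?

legdezgafanit

Rule 1 (intervocalic spirantization): /p/ is a stop between vowels /a/ and /a/, so it spirantizes to the fricative [f]. /lekdesgapanid/ → lekdesgafanid.
Rule 2 (regressive voicing assimilation): /k/ precedes the voiced obstruent /d/, so it voices to [g] by assimilation. /s/ precedes the voiced obstruent /g/, so it voices to [z] by assimilation. /lekdesgafanid/ → legdezgafanid.
Rule 3 (nasal place assimilation): no segment meets the environment; /legdezgafanid/ is unchanged.
Rule 4 (final devoicing): /d/ is a voiced stop in word-final position, so it devoices to [t]. /legdezgafanid/ → legdezgafanit.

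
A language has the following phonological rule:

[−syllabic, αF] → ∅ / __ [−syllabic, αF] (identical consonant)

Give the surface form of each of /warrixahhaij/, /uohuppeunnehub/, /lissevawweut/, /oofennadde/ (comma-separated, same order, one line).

warixahaij, uohupeunehub, lisevaweut, oofenade

/warrixahhaij/: /rr/ is a geminate; the first /r/ deletes. /hh/ is a geminate; the first /h/ deletes. → [warixahaij].
/uohuppeunnehub/: /pp/ is a geminate; the first /p/ deletes. /nn/ is a geminate; the first /n/ deletes. → [uohupeunehub].
/lissevawweut/: /ss/ is a geminate; the first /s/ deletes. /ww/ is a geminate; the first /w/ deletes. → [lisevaweut].
/oofennadde/: /nn/ is a geminate; the first /n/ deletes. /dd/ is a geminate; the first /d/ deletes. → [oofenade].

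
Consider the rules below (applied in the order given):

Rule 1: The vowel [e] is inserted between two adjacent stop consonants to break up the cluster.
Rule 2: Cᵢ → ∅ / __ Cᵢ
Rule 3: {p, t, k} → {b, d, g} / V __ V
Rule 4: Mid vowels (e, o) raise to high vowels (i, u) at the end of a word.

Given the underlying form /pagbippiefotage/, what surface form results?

pagebibebiefodagi

Rule 1 (stop-cluster e-epenthesis): /g/ and /b/ form a stop–stop cluster, so [e] is inserted between them. /p/ and /p/ form a stop–stop cluster, so [e] is inserted between them. /pagbippiefotage/ → pagebipepiefotage.
Rule 2 (degemination): no segment meets the environment; /pagebipepiefotage/ is unchanged.
Rule 3 (intervocalic voicing): /p/ is a voiceless stop between vowels /i/ and /e/, so it voices to [b]. /p/ is a voiceless stop between vowels /e/ and /i/, so it voices to [b]. /t/ is a voiceless stop between vowels /o/ and /a/, so it voices to [d]. /pagebipepiefotage/ → pagebibebiefodage.
Rule 4 (final vowel raising): /e/ is a mid vowel in word-final position, so it raises to [i]. /pagebibebiefodage/ → pagebibebiefodagi.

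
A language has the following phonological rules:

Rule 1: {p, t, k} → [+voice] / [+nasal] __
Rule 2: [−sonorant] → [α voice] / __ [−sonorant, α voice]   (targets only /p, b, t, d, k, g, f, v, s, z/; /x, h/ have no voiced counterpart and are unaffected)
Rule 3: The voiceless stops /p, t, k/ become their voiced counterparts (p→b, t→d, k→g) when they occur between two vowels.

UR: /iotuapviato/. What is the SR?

Rule 1 (post-nasal voicing): no segment meets the environment; /iotuapviato/ is unchanged.
Rule 2 (regressive voicing assimilation): /p/ precedes the voiced obstruent /v/, so it voices to [b] by assimilation. /iotuapviato/ → iotuabviato.
Rule 3 (intervocalic voicing): /t/ is a voiceless stop between vowels /o/ and /u/, so it voices to [d]. /t/ is a voiceless stop between vowels /a/ and /o/, so it voices to [d]. /iotuabviato/ → ioduabviado.

ioduabviado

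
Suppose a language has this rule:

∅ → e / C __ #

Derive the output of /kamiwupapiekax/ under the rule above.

kamiwupapiekaxe

the form ends in the consonant /x/, so [e] is inserted word-finally.
Surface form: [kamiwupapiekaxe].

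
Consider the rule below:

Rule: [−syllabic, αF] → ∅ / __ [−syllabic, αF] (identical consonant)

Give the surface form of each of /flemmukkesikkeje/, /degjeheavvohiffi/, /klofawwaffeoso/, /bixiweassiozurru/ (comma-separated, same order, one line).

/flemmukkesikkeje/: /mm/ is a geminate; the first /m/ deletes. /kk/ is a geminate; the first /k/ deletes. /kk/ is a geminate; the first /k/ deletes. → [flemukesikeje].
/degjeheavvohiffi/: /vv/ is a geminate; the first /v/ deletes. /ff/ is a geminate; the first /f/ deletes. → [degjeheavohifi].
/klofawwaffeoso/: /ww/ is a geminate; the first /w/ deletes. /ff/ is a geminate; the first /f/ deletes. → [klofawafeoso].
/bixiweassiozurru/: /ss/ is a geminate; the first /s/ deletes. /rr/ is a geminate; the first /r/ deletes. → [bixiweasiozuru].

flemukesikeje, degjeheavohifi, klofawafeoso, bixiweasiozuru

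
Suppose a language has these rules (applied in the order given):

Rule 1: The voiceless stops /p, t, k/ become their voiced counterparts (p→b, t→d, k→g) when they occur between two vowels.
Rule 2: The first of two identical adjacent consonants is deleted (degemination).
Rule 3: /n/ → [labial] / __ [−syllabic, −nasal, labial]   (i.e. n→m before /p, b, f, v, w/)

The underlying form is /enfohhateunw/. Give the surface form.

Rule 1 (intervocalic voicing): /t/ is a voiceless stop between vowels /a/ and /e/, so it voices to [d]. /enfohhateunw/ → enfohhadeunw.
Rule 2 (degemination): /hh/ is a geminate; the first /h/ deletes. /enfohhadeunw/ → enfohadeunw.
Rule 3 (nasal place assimilation): /n/ precedes the labial consonant /f/, so it assimilates in place to [m]. /n/ precedes the labial consonant /w/, so it assimilates in place to [m]. /enfohadeunw/ → emfohadeumw.

emfohadeumw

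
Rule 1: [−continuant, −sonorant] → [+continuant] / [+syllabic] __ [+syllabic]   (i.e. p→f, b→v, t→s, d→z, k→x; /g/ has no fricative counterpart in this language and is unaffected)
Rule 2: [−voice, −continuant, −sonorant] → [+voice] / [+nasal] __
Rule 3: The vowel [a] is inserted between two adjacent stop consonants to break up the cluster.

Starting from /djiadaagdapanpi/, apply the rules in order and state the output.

Rule 1 (intervocalic spirantization): /d/ is a stop between vowels /a/ and /a/, so it spirantizes to the fricative [z]. /p/ is a stop between vowels /a/ and /a/, so it spirantizes to the fricative [f]. /djiadaagdapanpi/ → djiazaagdafanpi.
Rule 2 (post-nasal voicing): /p/ is a voiceless stop immediately after the nasal /n/, so it voices to [b]. /djiazaagdafanpi/ → djiazaagdafanbi.
Rule 3 (stop-cluster a-epenthesis): /g/ and /d/ form a stop–stop cluster, so [a] is inserted between them. /djiazaagdafanbi/ → djiazaagadafanbi.

djiazaagadafanbi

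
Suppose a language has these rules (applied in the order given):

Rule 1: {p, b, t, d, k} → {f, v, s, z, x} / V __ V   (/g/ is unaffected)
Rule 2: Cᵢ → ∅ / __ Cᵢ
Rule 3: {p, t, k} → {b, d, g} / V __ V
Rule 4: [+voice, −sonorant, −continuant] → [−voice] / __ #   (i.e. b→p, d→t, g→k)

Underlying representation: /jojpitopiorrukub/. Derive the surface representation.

Rule 1 (intervocalic spirantization): /t/ is a stop between vowels /i/ and /o/, so it spirantizes to the fricative [s]. /p/ is a stop between vowels /o/ and /i/, so it spirantizes to the fricative [f]. /k/ is a stop between vowels /u/ and /u/, so it spirantizes to the fricative [x]. /jojpitopiorrukub/ → jojpisofiorruxub.
Rule 2 (degemination): /rr/ is a geminate; the first /r/ deletes. /jojpisofiorruxub/ → jojpisofioruxub.
Rule 3 (intervocalic voicing): no segment meets the environment; /jojpisofioruxub/ is unchanged.
Rule 4 (final devoicing): /b/ is a voiced stop in word-final position, so it devoices to [p]. /jojpisofioruxub/ → jojpisofioruxup.

jojpisofioruxup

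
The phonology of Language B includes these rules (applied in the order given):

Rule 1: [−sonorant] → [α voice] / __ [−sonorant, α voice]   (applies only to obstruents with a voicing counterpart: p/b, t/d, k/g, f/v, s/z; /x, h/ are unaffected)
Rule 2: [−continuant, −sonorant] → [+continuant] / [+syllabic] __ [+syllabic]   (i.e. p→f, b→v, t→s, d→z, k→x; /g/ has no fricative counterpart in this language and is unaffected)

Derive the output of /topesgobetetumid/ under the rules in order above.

Rule 1 (regressive voicing assimilation): /s/ precedes the voiced obstruent /g/, so it voices to [z] by assimilation. /topesgobetetumid/ → topezgobetetumid.
Rule 2 (intervocalic spirantization): /p/ is a stop between vowels /o/ and /e/, so it spirantizes to the fricative [f]. /b/ is a stop between vowels /o/ and /e/, so it spirantizes to the fricative [v]. /t/ is a stop between vowels /e/ and /e/, so it spirantizes to the fricative [s]. /t/ is a stop between vowels /e/ and /u/, so it spirantizes to the fricative [s]. /topezgobetetumid/ → tofezgovesesumid.

tofezgovesesumid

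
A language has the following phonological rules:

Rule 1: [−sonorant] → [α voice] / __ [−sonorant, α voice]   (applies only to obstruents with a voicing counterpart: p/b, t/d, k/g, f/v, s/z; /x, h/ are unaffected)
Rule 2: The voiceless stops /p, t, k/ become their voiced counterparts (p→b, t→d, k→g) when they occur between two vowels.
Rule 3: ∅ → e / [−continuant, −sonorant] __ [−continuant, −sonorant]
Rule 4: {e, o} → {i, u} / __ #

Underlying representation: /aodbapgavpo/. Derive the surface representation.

aodebabegafpu

Rule 1 (regressive voicing assimilation): /p/ precedes the voiced obstruent /g/, so it voices to [b] by assimilation. /v/ precedes the voiceless obstruent /p/, so it devoices to [f] by assimilation. /aodbapgavpo/ → aodbabgafpo.
Rule 2 (intervocalic voicing): no segment meets the environment; /aodbabgafpo/ is unchanged.
Rule 3 (stop-cluster e-epenthesis): /d/ and /b/ form a stop–stop cluster, so [e] is inserted between them. /b/ and /g/ form a stop–stop cluster, so [e] is inserted between them. /aodbabgafpo/ → aodebabegafpo.
Rule 4 (final vowel raising): /o/ is a mid vowel in word-final position, so it raises to [u]. /aodebabegafpo/ → aodebabegafpu.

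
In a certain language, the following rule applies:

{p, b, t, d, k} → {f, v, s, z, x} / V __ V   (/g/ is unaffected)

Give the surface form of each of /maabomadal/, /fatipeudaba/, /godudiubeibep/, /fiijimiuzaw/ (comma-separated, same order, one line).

maavomazal, fasifeuzava, gozuziuveivep, fiijimiuzaw

/maabomadal/: /b/ is a stop between vowels /a/ and /o/, so it spirantizes to the fricative [v]. /d/ is a stop between vowels /a/ and /a/, so it spirantizes to the fricative [z]. → [maavomazal].
/fatipeudaba/: /t/ is a stop between vowels /a/ and /i/, so it spirantizes to the fricative [s]. /p/ is a stop between vowels /i/ and /e/, so it spirantizes to the fricative [f]. /d/ is a stop between vowels /u/ and /a/, so it spirantizes to the fricative [z]. /b/ is a stop between vowels /a/ and /a/, so it spirantizes to the fricative [v]. → [fasifeuzava].
/godudiubeibep/: /d/ is a stop between vowels /o/ and /u/, so it spirantizes to the fricative [z]. /d/ is a stop between vowels /u/ and /i/, so it spirantizes to the fricative [z]. /b/ is a stop between vowels /u/ and /e/, so it spirantizes to the fricative [v]. /b/ is a stop between vowels /i/ and /e/, so it spirantizes to the fricative [v]. → [gozuziuveivep].
/fiijimiuzaw/: the rule's environment is not met; surfaces unchanged as [fiijimiuzaw].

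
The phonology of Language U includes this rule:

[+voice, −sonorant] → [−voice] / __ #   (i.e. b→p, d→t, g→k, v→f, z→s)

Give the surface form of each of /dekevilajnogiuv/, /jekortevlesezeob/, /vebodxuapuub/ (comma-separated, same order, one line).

dekevilajnogiuf, jekortevlesezeop, vebodxuapuup

/dekevilajnogiuv/: /v/ is a voiced obstruent in word-final position, so it devoices to [f]. → [dekevilajnogiuf].
/jekortevlesezeob/: /b/ is a voiced obstruent in word-final position, so it devoices to [p]. → [jekortevlesezeop].
/vebodxuapuub/: /b/ is a voiced obstruent in word-final position, so it devoices to [p]. → [vebodxuapuup].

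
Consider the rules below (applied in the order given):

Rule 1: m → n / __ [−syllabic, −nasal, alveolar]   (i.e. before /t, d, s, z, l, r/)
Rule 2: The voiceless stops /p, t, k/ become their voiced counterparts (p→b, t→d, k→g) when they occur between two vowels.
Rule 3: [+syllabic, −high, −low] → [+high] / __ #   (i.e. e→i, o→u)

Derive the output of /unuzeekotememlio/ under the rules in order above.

unuzeegodemenliu

Rule 1 (nasal place assimilation): /m/ precedes the alveolar consonant /l/, so it assimilates in place to [n]. /unuzeekotememlio/ → unuzeekotemenlio.
Rule 2 (intervocalic voicing): /k/ is a voiceless stop between vowels /e/ and /o/, so it voices to [g]. /t/ is a voiceless stop between vowels /o/ and /e/, so it voices to [d]. /unuzeekotemenlio/ → unuzeegodemenlio.
Rule 3 (final vowel raising): /o/ is a mid vowel in word-final position, so it raises to [u]. /unuzeegodemenlio/ → unuzeegodemenliu.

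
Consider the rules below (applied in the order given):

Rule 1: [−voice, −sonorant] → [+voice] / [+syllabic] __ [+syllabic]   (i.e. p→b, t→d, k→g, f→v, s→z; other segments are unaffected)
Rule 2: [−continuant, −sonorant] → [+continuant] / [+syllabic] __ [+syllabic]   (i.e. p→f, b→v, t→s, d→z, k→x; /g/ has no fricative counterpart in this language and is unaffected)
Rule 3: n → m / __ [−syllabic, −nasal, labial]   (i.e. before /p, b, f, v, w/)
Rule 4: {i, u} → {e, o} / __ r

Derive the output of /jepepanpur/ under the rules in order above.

Rule 1 (intervocalic voicing): /p/ is a voiceless obstruent between vowels /e/ and /e/, so it voices to [b]. /p/ is a voiceless obstruent between vowels /e/ and /a/, so it voices to [b]. /jepepanpur/ → jebebanpur.
Rule 2 (intervocalic spirantization): /b/ is a stop between vowels /e/ and /e/, so it spirantizes to the fricative [v]. /b/ is a stop between vowels /e/ and /a/, so it spirantizes to the fricative [v]. /jebebanpur/ → jevevanpur.
Rule 3 (nasal place assimilation): /n/ precedes the labial consonant /p/, so it assimilates in place to [m]. /jevevanpur/ → jevevampur.
Rule 4 (pre-rhotic lowering): /u/ is a high vowel immediately before /r/, so it lowers to [o]. /jevevampur/ → jevevampor.

jevevampor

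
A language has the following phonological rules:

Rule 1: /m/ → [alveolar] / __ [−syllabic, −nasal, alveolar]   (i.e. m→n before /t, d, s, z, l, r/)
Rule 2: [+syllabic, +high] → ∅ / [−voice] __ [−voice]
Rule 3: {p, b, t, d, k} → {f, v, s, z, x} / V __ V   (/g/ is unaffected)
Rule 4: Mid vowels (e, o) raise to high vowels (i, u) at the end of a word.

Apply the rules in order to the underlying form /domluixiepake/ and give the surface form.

donluixiefaxi

Rule 1 (nasal place assimilation): /m/ precedes the alveolar consonant /l/, so it assimilates in place to [n]. /domluixiepake/ → donluixiepake.
Rule 2 (high vowel syncope): no segment meets the environment; /donluixiepake/ is unchanged.
Rule 3 (intervocalic spirantization): /p/ is a stop between vowels /e/ and /a/, so it spirantizes to the fricative [f]. /k/ is a stop between vowels /a/ and /e/, so it spirantizes to the fricative [x]. /donluixiepake/ → donluixiefaxe.
Rule 4 (final vowel raising): /e/ is a mid vowel in word-final position, so it raises to [i]. /donluixiefaxe/ → donluixiefaxi.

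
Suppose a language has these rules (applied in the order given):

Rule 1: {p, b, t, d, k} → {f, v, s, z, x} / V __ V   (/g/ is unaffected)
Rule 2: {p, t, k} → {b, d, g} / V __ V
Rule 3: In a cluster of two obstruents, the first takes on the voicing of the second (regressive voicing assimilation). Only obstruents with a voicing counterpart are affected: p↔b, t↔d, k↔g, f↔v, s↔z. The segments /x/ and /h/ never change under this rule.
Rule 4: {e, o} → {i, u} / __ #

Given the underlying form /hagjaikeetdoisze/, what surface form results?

hagjaixeeddoizzi

Rule 1 (intervocalic spirantization): /k/ is a stop between vowels /i/ and /e/, so it spirantizes to the fricative [x]. /hagjaikeetdoisze/ → hagjaixeetdoisze.
Rule 2 (intervocalic voicing): no segment meets the environment; /hagjaixeetdoisze/ is unchanged.
Rule 3 (regressive voicing assimilation): /t/ precedes the voiced obstruent /d/, so it voices to [d] by assimilation. /s/ precedes the voiced obstruent /z/, so it voices to [z] by assimilation. /hagjaixeetdoisze/ → hagjaixeeddoizze.
Rule 4 (final vowel raising): /e/ is a mid vowel in word-final position, so it raises to [i]. /hagjaixeeddoizze/ → hagjaixeeddoizzi.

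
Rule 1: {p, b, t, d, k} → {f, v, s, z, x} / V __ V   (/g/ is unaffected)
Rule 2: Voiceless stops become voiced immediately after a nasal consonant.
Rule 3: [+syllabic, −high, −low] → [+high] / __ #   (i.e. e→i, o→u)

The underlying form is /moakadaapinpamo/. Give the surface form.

Rule 1 (intervocalic spirantization): /k/ is a stop between vowels /a/ and /a/, so it spirantizes to the fricative [x]. /d/ is a stop between vowels /a/ and /a/, so it spirantizes to the fricative [z]. /p/ is a stop between vowels /a/ and /i/, so it spirantizes to the fricative [f]. /moakadaapinpamo/ → moaxazaafinpamo.
Rule 2 (post-nasal voicing): /p/ is a voiceless stop immediately after the nasal /n/, so it voices to [b]. /moaxazaafinpamo/ → moaxazaafinbamo.
Rule 3 (final vowel raising): /o/ is a mid vowel in word-final position, so it raises to [u]. /moaxazaafinbamo/ → moaxazaafinbamu.

moaxazaafinbamu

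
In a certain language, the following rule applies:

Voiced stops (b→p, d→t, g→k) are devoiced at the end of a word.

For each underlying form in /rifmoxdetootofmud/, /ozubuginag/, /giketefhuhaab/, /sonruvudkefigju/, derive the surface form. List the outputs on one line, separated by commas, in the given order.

rifmoxdetootofmut, ozubuginak, giketefhuhaap, sonruvudkefigju

/rifmoxdetootofmud/: /d/ is a voiced stop in word-final position, so it devoices to [t]. → [rifmoxdetootofmut].
/ozubuginag/: /g/ is a voiced stop in word-final position, so it devoices to [k]. → [ozubuginak].
/giketefhuhaab/: /b/ is a voiced stop in word-final position, so it devoices to [p]. → [giketefhuhaap].
/sonruvudkefigju/: the rule's environment is not met; surfaces unchanged as [sonruvudkefigju].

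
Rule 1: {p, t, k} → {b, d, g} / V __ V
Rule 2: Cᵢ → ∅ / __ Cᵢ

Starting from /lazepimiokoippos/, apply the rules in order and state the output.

lazebimiogoipos

Rule 1 (intervocalic voicing): /p/ is a voiceless stop between vowels /e/ and /i/, so it voices to [b]. /k/ is a voiceless stop between vowels /o/ and /o/, so it voices to [g]. /lazepimiokoippos/ → lazebimiogoippos.
Rule 2 (degemination): /pp/ is a geminate; the first /p/ deletes. /lazebimiogoippos/ → lazebimiogoipos.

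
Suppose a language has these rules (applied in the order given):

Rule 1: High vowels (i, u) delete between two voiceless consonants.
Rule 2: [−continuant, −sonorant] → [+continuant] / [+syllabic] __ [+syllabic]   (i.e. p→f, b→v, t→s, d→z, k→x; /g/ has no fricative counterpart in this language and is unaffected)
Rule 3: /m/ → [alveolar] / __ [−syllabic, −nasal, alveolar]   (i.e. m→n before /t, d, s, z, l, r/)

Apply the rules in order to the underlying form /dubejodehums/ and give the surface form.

Rule 1 (high vowel syncope): no segment meets the environment; /dubejodehums/ is unchanged.
Rule 2 (intervocalic spirantization): /b/ is a stop between vowels /u/ and /e/, so it spirantizes to the fricative [v]. /d/ is a stop between vowels /o/ and /e/, so it spirantizes to the fricative [z]. /dubejodehums/ → duvejozehums.
Rule 3 (nasal place assimilation): /m/ precedes the alveolar consonant /s/, so it assimilates in place to [n]. /duvejozehums/ → duvejozehuns.

duvejozehuns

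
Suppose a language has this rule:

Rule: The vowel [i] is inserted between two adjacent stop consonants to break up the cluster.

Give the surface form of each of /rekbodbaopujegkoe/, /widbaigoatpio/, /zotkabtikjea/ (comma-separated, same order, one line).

rekibodibaopujegikoe, widibaigoatipio, zotikabitikjea

/rekbodbaopujegkoe/: /k/ and /b/ form a stop–stop cluster, so [i] is inserted between them. /d/ and /b/ form a stop–stop cluster, so [i] is inserted between them. /g/ and /k/ form a stop–stop cluster, so [i] is inserted between them. → [rekibodibaopujegikoe].
/widbaigoatpio/: /d/ and /b/ form a stop–stop cluster, so [i] is inserted between them. /t/ and /p/ form a stop–stop cluster, so [i] is inserted between them. → [widibaigoatipio].
/zotkabtikjea/: /t/ and /k/ form a stop–stop cluster, so [i] is inserted between them. /b/ and /t/ form a stop–stop cluster, so [i] is inserted between them. → [zotikabitikjea].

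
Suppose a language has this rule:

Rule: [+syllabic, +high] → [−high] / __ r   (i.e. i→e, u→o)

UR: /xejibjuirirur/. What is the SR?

/i/ is a high vowel immediately before /r/, so it lowers to [e].
/i/ is a high vowel immediately before /r/, so it lowers to [e].
/u/ is a high vowel immediately before /r/, so it lowers to [o].
Surface form: [xejibjuereror].

xejibjuereror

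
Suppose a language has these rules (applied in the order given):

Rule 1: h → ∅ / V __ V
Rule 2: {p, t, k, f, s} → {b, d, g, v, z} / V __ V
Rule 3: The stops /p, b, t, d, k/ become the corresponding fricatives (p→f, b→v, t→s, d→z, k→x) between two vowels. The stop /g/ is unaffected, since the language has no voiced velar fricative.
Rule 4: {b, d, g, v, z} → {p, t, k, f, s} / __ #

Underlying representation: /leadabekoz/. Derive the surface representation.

leazavegos

Rule 1 (intervocalic h-deletion): no segment meets the environment; /leadabekoz/ is unchanged.
Rule 2 (intervocalic voicing): /k/ is a voiceless obstruent between vowels /e/ and /o/, so it voices to [g]. /leadabekoz/ → leadabegoz.
Rule 3 (intervocalic spirantization): /d/ is a stop between vowels /a/ and /a/, so it spirantizes to the fricative [z]. /b/ is a stop between vowels /a/ and /e/, so it spirantizes to the fricative [v]. /leadabegoz/ → leazavegoz.
Rule 4 (final devoicing): /z/ is a voiced obstruent in word-final position, so it devoices to [s]. /leazavegoz/ → leazavegos.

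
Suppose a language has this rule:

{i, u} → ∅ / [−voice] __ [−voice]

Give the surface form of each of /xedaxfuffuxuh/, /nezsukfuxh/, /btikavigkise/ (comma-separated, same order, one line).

xedaxfffxh, nezskfxh, btkavigkse

/xedaxfuffuxuh/: /u/ is a high vowel flanked by voiceless consonants /f/ and /f/, so it deletes. /u/ is a high vowel flanked by voiceless consonants /f/ and /x/, so it deletes. /u/ is a high vowel flanked by voiceless consonants /x/ and /h/, so it deletes. → [xedaxfffxh].
/nezsukfuxh/: /u/ is a high vowel flanked by voiceless consonants /s/ and /k/, so it deletes. /u/ is a high vowel flanked by voiceless consonants /f/ and /x/, so it deletes. → [nezskfxh].
/btikavigkise/: /i/ is a high vowel flanked by voiceless consonants /t/ and /k/, so it deletes. /i/ is a high vowel flanked by voiceless consonants /k/ and /s/, so it deletes. → [btkavigkse].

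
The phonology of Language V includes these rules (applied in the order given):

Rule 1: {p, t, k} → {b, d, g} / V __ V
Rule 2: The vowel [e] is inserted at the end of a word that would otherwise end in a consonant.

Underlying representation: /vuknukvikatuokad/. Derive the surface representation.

vuknukvigaduogade

Rule 1 (intervocalic voicing): /k/ is a voiceless stop between vowels /i/ and /a/, so it voices to [g]. /t/ is a voiceless stop between vowels /a/ and /u/, so it voices to [d]. /k/ is a voiceless stop between vowels /o/ and /a/, so it voices to [g]. /vuknukvikatuokad/ → vuknukvigaduogad.
Rule 2 (final e-epenthesis): the form ends in the consonant /d/, so [e] is inserted word-finally. /vuknukvigaduogad/ → vuknukvigaduogade.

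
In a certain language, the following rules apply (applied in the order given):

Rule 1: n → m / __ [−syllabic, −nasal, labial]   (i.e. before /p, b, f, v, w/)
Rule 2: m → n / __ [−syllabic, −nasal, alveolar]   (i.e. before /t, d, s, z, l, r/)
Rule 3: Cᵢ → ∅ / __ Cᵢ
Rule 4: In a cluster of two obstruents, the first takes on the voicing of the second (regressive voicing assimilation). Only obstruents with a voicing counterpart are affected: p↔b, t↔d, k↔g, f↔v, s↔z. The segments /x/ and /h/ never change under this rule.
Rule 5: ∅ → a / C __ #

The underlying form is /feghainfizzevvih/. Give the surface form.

Rule 1 (nasal place assimilation): /n/ precedes the labial consonant /f/, so it assimilates in place to [m]. /feghainfizzevvih/ → feghaimfizzevvih.
Rule 2 (nasal place assimilation): no segment meets the environment; /feghaimfizzevvih/ is unchanged.
Rule 3 (degemination): /zz/ is a geminate; the first /z/ deletes. /vv/ is a geminate; the first /v/ deletes. /feghaimfizzevvih/ → feghaimfizevih.
Rule 4 (regressive voicing assimilation): /g/ precedes the voiceless obstruent /h/, so it devoices to [k] by assimilation. /feghaimfizevih/ → fekhaimfizevih.
Rule 5 (final a-epenthesis): the form ends in the consonant /h/, so [a] is inserted word-finally. /fekhaimfizevih/ → fekhaimfizeviha.

fekhaimfizeviha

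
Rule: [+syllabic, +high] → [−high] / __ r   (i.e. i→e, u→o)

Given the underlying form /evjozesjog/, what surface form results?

evjozesjog

No segment of /evjozesjog/ meets the structural description of the rule, so the form surfaces unchanged.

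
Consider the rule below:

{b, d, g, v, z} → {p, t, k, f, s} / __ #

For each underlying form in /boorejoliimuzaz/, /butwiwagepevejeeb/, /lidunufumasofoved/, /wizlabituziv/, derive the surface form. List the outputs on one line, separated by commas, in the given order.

/boorejoliimuzaz/: /z/ is a voiced obstruent in word-final position, so it devoices to [s]. → [boorejoliimuzas].
/butwiwagepevejeeb/: /b/ is a voiced obstruent in word-final position, so it devoices to [p]. → [butwiwagepevejeep].
/lidunufumasofoved/: /d/ is a voiced obstruent in word-final position, so it devoices to [t]. → [lidunufumasofovet].
/wizlabituziv/: /v/ is a voiced obstruent in word-final position, so it devoices to [f]. → [wizlabituzif].

boorejoliimuzas, butwiwagepevejeep, lidunufumasofovet, wizlabituzif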